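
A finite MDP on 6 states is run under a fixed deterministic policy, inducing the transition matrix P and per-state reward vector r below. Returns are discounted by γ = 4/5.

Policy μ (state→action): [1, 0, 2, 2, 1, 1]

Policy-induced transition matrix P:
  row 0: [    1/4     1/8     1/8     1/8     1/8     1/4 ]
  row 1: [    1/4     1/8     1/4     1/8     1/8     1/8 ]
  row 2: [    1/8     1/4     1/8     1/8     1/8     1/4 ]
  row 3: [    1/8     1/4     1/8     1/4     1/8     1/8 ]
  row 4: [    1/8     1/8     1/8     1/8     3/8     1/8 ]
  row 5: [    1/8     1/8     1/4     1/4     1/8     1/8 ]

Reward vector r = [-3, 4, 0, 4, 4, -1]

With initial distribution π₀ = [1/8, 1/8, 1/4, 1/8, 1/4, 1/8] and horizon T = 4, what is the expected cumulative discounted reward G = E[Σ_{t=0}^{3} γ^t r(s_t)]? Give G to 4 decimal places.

G = 4.1840

t=0: π = [0.1250, 0.1250, 0.2500, 0.1250, 0.2500, 0.1250], E[r] = 1.5000, γ^t·E[r] = 1.500000, running G = 1.500000
t=1: π = [0.1563, 0.1719, 0.1563, 0.1563, 0.1875, 0.1719], E[r] = 1.4219, γ^t·E[r] = 1.137500, running G = 2.637500
t=2: π = [0.1660, 0.1641, 0.1680, 0.1660, 0.1719, 0.1641], E[r] = 1.3457, γ^t·E[r] = 0.861250, running G = 3.498750
t=3: π = [0.1663, 0.1667, 0.1660, 0.1663, 0.1680, 0.1667], E[r] = 1.3384, γ^t·E[r] = 0.685250, running G = 4.184000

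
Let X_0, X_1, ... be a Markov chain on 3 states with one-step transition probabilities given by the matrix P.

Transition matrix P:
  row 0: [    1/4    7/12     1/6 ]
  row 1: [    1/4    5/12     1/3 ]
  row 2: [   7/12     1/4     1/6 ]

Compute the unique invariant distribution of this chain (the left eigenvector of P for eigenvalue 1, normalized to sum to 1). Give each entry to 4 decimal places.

Balance equations π_j = Σ_i π_i·P[i][j]:
  π_0 = 1/4·π_0 + 1/4·π_1 + 7/12·π_2
  π_1 = 7/12·π_0 + 5/12·π_1 + 1/4·π_2
  normalize: π_0 + π_1 + π_2 = 1
Solving the linear system gives exactly π = [29/88, 19/44, 21/88].

π = [0.3295, 0.4318, 0.2386]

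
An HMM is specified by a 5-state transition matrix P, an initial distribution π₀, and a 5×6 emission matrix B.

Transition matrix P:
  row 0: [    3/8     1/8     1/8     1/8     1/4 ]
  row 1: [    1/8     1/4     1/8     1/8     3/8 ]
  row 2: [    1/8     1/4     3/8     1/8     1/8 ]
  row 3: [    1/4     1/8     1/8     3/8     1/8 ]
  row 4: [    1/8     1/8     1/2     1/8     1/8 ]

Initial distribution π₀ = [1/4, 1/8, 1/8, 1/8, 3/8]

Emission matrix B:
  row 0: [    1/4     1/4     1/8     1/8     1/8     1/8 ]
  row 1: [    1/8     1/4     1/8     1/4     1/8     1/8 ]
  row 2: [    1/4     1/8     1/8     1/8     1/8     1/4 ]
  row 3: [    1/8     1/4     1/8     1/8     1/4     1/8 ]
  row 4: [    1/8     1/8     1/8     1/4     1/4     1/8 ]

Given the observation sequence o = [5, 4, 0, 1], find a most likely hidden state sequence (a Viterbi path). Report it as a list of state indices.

path = [4, 2, 2, 1]

t=0: δ = [3.125e-02, 1.562e-02, 3.125e-02, 1.562e-02, 4.688e-02]  (obs o_0=5)
t=1: δ = [1.465e-03, 9.766e-04, 2.930e-03, 1.465e-03, 1.953e-03]  ψ = [0, 2, 4, 3, 0]  (obs o_1=4)
t=2: δ = [1.373e-04, 9.155e-05, 2.747e-04, 6.866e-05, 4.578e-05]  ψ = [0, 2, 2, 3, 0]  (obs o_2=0)
t=3: δ = [1.287e-05, 1.717e-05, 1.287e-05, 8.583e-06, 4.292e-06]  ψ = [0, 2, 2, 2, 0]  (obs o_3=1)
backtrack: best end state = 1; path = [4, 2, 2, 1]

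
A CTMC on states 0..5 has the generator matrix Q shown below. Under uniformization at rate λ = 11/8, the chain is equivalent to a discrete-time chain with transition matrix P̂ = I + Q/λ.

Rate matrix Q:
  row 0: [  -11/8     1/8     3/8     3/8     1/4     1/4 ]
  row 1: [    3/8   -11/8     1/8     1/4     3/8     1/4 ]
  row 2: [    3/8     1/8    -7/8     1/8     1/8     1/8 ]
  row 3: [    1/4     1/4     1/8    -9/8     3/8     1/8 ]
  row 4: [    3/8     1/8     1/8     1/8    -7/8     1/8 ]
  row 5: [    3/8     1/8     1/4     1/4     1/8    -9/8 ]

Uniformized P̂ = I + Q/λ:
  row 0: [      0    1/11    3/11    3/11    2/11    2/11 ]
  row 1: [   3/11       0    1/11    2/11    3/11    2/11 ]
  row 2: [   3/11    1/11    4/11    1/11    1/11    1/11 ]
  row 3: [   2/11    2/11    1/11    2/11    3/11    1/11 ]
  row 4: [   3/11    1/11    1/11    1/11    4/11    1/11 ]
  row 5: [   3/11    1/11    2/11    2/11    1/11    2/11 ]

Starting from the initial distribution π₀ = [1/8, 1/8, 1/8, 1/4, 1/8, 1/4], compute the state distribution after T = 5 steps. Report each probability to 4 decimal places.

π = [0.2027, 0.0970, 0.1918, 0.1632, 0.2154, 0.1299]

t=0: π = [0.1250, 0.1250, 0.1250, 0.2500, 0.1250, 0.2500]
t=1: π = [0.2159, 0.1023, 0.1705, 0.1705, 0.2045, 0.1364]
t=2: π = [0.1983, 0.0971, 0.1890, 0.1674, 0.2159, 0.1322]
t=3: π = [0.2034, 0.0973, 0.1906, 0.1630, 0.2159, 0.1298]
t=4: π = [0.2024, 0.0969, 0.1917, 0.1634, 0.2156, 0.1300]
t=5: π = [0.2027, 0.0970, 0.1918, 0.1632, 0.2154, 0.1299]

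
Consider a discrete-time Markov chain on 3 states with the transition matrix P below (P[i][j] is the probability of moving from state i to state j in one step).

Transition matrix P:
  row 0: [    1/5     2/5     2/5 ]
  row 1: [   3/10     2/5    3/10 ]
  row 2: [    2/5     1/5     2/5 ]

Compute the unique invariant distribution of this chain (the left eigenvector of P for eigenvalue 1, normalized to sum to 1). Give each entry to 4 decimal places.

Balance equations π_j = Σ_i π_i·P[i][j]:
  π_0 = 1/5·π_0 + 3/10·π_1 + 2/5·π_2
  π_1 = 2/5·π_0 + 2/5·π_1 + 1/5·π_2
  normalize: π_0 + π_1 + π_2 = 1
Solving the linear system gives exactly π = [15/49, 16/49, 18/49].

π = [0.3061, 0.3265, 0.3673]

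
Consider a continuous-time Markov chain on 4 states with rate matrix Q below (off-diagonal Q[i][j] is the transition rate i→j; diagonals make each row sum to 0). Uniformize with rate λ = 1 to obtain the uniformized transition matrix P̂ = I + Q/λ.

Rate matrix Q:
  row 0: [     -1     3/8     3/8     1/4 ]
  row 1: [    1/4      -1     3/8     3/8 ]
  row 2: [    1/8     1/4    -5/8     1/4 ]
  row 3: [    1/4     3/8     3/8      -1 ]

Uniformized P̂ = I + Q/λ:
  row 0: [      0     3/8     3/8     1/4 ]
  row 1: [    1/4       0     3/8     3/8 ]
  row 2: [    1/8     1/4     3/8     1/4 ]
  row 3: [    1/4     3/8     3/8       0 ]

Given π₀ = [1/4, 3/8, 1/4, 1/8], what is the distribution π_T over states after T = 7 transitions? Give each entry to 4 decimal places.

t=0: π = [0.2500, 0.3750, 0.2500, 0.1250]
t=1: π = [0.1563, 0.2031, 0.3750, 0.2656]
t=2: π = [0.1641, 0.2520, 0.3750, 0.2090]
t=3: π = [0.1621, 0.2336, 0.3750, 0.2292]
t=4: π = [0.1626, 0.2405, 0.3750, 0.2219]
t=5: π = [0.1625, 0.2379, 0.3750, 0.2246]
t=6: π = [0.1625, 0.2389, 0.3750, 0.2236]
t=7: π = [0.1625, 0.2385, 0.3750, 0.2240]

π = [0.1625, 0.2385, 0.3750, 0.2240]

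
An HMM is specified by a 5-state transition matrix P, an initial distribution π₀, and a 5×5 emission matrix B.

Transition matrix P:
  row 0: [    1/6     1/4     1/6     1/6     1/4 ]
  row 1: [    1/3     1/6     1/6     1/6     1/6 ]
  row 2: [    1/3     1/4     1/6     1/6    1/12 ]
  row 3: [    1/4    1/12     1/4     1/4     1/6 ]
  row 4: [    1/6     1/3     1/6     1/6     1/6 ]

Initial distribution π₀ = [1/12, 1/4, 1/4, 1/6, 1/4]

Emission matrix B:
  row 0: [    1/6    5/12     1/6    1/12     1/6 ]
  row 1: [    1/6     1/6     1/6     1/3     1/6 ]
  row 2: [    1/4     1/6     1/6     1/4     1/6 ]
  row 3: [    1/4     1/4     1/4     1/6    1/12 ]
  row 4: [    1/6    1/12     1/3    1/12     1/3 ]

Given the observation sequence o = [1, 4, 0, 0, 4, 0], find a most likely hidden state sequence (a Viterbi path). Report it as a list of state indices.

path = [0, 4, 1, 0, 4, 1]

t=0: δ = [3.472e-02, 4.167e-02, 4.167e-02, 4.167e-02, 2.083e-02]  (obs o_0=1)
t=1: δ = [2.315e-03, 1.736e-03, 1.736e-03, 8.681e-04, 2.894e-03]  ψ = [1, 2, 3, 3, 0]  (obs o_1=4)
t=2: δ = [9.645e-05, 1.608e-04, 1.206e-04, 1.206e-04, 9.645e-05]  ψ = [1, 4, 4, 4, 0]  (obs o_2=0)
t=3: δ = [8.931e-06, 5.358e-06, 7.535e-06, 7.535e-06, 4.465e-06]  ψ = [1, 4, 3, 3, 1]  (obs o_3=0)
t=4: δ = [4.186e-07, 3.721e-07, 3.140e-07, 1.570e-07, 7.442e-07]  ψ = [2, 0, 3, 3, 0]  (obs o_4=4)
t=5: δ = [2.067e-08, 4.135e-08, 3.101e-08, 3.101e-08, 2.067e-08]  ψ = [1, 4, 4, 4, 4]  (obs o_5=0)
backtrack: best end state = 1; path = [0, 4, 1, 0, 4, 1]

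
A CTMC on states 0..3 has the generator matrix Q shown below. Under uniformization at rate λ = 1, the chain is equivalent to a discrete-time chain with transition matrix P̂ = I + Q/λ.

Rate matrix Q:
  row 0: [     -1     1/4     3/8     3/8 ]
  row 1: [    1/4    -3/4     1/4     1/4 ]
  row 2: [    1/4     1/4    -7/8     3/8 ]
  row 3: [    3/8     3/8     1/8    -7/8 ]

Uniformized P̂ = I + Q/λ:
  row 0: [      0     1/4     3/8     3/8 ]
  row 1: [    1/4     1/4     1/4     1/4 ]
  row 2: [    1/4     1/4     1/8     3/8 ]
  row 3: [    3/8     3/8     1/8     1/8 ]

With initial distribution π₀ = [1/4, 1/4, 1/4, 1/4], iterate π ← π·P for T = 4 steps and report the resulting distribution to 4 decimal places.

t=0: π = [0.2500, 0.2500, 0.2500, 0.2500]
t=1: π = [0.2188, 0.2813, 0.2188, 0.2813]
t=2: π = [0.2305, 0.2852, 0.2148, 0.2695]
t=3: π = [0.2261, 0.2837, 0.2183, 0.2720]
t=4: π = [0.2275, 0.2840, 0.2170, 0.2715]

π = [0.2275, 0.2840, 0.2170, 0.2715]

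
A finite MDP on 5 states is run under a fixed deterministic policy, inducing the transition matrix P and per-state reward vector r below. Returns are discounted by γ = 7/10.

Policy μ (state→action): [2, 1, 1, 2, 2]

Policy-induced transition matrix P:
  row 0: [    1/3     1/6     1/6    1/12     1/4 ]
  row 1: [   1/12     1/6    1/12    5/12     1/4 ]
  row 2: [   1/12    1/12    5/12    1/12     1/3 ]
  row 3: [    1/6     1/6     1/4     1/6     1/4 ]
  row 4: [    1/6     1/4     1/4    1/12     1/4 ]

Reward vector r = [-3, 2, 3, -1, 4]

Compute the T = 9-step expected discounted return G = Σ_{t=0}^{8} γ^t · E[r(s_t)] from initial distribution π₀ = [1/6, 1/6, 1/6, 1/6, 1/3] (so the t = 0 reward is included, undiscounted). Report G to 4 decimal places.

t=0: π = [0.1667, 0.1667, 0.1667, 0.1667, 0.3333], E[r] = 1.5000, γ^t·E[r] = 1.500000, running G = 1.500000
t=1: π = [0.1667, 0.1806, 0.2361, 0.1528, 0.2639], E[r] = 1.4722, γ^t·E[r] = 1.030556, running G = 2.530556
t=2: π = [0.1597, 0.1690, 0.2454, 0.1563, 0.2697], E[r] = 1.5174, γ^t·E[r] = 0.743507, running G = 3.274063
t=3: π = [0.1588, 0.1687, 0.2494, 0.1527, 0.2704], E[r] = 1.5385, γ^t·E[r] = 0.527700, running G = 3.801762
t=4: π = [0.1583, 0.1684, 0.2502, 0.1523, 0.2708], E[r] = 1.5435, γ^t·E[r] = 0.370598, running G = 4.172360
t=5: π = [0.1582, 0.1684, 0.2504, 0.1522, 0.2709], E[r] = 1.5449, γ^t·E[r] = 0.259644, running G = 4.432004
t=6: π = [0.1581, 0.1684, 0.2505, 0.1521, 0.2709], E[r] = 1.5452, γ^t·E[r] = 0.181790, running G = 4.613795
t=7: π = [0.1581, 0.1684, 0.2505, 0.1521, 0.2709], E[r] = 1.5453, γ^t·E[r] = 0.127261, running G = 4.741056
t=8: π = [0.1581, 0.1684, 0.2505, 0.1521, 0.2709], E[r] = 1.5453, γ^t·E[r] = 0.089084, running G = 4.830139

G = 4.8301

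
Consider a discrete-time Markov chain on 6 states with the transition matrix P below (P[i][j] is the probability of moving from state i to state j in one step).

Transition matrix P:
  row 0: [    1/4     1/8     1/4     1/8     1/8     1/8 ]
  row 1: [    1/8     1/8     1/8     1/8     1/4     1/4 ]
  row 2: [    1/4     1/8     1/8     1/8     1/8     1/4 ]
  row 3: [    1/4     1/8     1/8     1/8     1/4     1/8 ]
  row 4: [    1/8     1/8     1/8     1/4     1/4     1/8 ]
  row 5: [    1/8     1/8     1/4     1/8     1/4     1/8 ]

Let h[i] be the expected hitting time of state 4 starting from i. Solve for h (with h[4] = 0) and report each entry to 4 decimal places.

First-step conditioning: h[4] = 0; for i ≠ 4, h[i] = 1 + Σ_k P[i][k]·h[k].
  h[0] = 1 + 1/4·h[0] + 1/8·h[1] + 1/4·h[2] + 1/8·h[3] + 1/8·h[5]
  h[1] = 1 + 1/8·h[0] + 1/8·h[1] + 1/8·h[2] + 1/8·h[3] + 1/4·h[5]
  h[2] = 1 + 1/4·h[0] + 1/8·h[1] + 1/8·h[2] + 1/8·h[3] + 1/4·h[5]
  h[3] = 1 + 1/4·h[0] + 1/8·h[1] + 1/8·h[2] + 1/8·h[3] + 1/8·h[5]
  h[5] = 1 + 1/8·h[0] + 1/8·h[1] + 1/4·h[2] + 1/8·h[3] + 1/8·h[5]
Solving the 5×5 linear system over states ≠ 4 gives exactly h = [4608/815, 3968/815, 4544/815, 808/163, 0, 4032/815] (h[4] = 0 is the target).

h = [5.6540, 4.8687, 5.5755, 4.9571, 0.0000, 4.9472]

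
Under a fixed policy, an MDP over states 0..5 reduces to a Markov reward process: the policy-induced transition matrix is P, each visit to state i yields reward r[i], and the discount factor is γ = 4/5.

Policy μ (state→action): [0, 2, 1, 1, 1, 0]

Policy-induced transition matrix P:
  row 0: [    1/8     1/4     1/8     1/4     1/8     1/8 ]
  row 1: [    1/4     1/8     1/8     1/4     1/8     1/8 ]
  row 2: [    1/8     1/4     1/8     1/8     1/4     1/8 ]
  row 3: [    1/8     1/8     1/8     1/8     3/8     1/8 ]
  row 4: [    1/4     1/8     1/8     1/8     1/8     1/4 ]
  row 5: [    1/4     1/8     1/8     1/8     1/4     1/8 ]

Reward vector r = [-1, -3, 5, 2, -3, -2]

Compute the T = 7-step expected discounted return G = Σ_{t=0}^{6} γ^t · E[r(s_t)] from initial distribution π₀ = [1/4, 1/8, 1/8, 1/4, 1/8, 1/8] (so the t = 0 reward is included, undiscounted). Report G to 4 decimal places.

t=0: π = [0.2500, 0.1250, 0.1250, 0.2500, 0.1250, 0.1250], E[r] = -0.1250, γ^t·E[r] = -0.125000, running G = -0.125000
t=1: π = [0.1719, 0.1719, 0.1250, 0.1719, 0.2188, 0.1406], E[r] = -0.6563, γ^t·E[r] = -0.525000, running G = -0.650000
t=2: π = [0.1914, 0.1621, 0.1250, 0.1680, 0.2012, 0.1523], E[r] = -0.6250, γ^t·E[r] = -0.400000, running G = -1.050000
t=3: π = [0.1895, 0.1646, 0.1250, 0.1692, 0.2017, 0.1501], E[r] = -0.6250, γ^t·E[r] = -0.320000, running G = -1.370000
t=4: π = [0.1895, 0.1643, 0.1250, 0.1693, 0.2017, 0.1502], E[r] = -0.6245, γ^t·E[r] = -0.255775, running G = -1.625775
t=5: π = [0.1895, 0.1643, 0.1250, 0.1692, 0.2017, 0.1502], E[r] = -0.6246, γ^t·E[r] = -0.204663, running G = -1.830438
t=6: π = [0.1895, 0.1643, 0.1250, 0.1692, 0.2017, 0.1502], E[r] = -0.6246, γ^t·E[r] = -0.163728, running G = -1.994166

G = -1.9942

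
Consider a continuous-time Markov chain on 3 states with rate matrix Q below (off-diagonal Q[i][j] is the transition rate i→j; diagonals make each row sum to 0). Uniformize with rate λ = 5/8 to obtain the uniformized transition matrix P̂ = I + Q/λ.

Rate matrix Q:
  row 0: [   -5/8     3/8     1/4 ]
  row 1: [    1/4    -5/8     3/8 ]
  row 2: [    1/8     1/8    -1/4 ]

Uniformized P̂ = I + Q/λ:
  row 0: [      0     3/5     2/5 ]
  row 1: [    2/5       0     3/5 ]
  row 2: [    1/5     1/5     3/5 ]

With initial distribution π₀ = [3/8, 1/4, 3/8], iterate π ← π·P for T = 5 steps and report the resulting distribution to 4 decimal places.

π = [0.2038, 0.2382, 0.5580]

t=0: π = [0.3750, 0.2500, 0.3750]
t=1: π = [0.1750, 0.3000, 0.5250]
t=2: π = [0.2250, 0.2100, 0.5650]
t=3: π = [0.1970, 0.2480, 0.5550]
t=4: π = [0.2102, 0.2292, 0.5606]
t=5: π = [0.2038, 0.2382, 0.5580]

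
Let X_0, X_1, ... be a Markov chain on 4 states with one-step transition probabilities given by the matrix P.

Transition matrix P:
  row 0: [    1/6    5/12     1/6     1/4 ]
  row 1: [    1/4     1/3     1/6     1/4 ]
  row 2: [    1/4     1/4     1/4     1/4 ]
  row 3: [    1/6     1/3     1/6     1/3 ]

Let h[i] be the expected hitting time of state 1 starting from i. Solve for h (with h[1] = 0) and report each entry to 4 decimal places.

First-step conditioning: h[1] = 0; for i ≠ 1, h[i] = 1 + Σ_k P[i][k]·h[k].
  h[0] = 1 + 1/6·h[0] + 1/6·h[2] + 1/4·h[3]
  h[2] = 1 + 1/4·h[0] + 1/4·h[2] + 1/4·h[3]
  h[3] = 1 + 1/6·h[0] + 1/6·h[2] + 1/3·h[3]
Solving the 3×3 linear system over states ≠ 1 gives exactly h = [11/4, 0, 13/4, 3] (h[1] = 0 is the target).

h = [2.7500, 0.0000, 3.2500, 3.0000]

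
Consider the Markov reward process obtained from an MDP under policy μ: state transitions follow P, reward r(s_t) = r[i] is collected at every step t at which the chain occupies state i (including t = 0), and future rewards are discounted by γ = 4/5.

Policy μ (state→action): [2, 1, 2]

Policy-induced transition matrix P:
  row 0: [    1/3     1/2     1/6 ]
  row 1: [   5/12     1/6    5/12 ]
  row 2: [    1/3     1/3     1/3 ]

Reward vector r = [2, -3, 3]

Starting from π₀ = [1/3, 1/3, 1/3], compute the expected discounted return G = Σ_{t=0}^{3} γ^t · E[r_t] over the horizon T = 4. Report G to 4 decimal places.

t=0: π = [0.3333, 0.3333, 0.3333], E[r] = 0.6667, γ^t·E[r] = 0.666667, running G = 0.666667
t=1: π = [0.3611, 0.3333, 0.3056], E[r] = 0.6389, γ^t·E[r] = 0.511111, running G = 1.177778
t=2: π = [0.3611, 0.3380, 0.3009], E[r] = 0.6111, γ^t·E[r] = 0.391111, running G = 1.568889
t=3: π = [0.3615, 0.3372, 0.3013], E[r] = 0.6154, γ^t·E[r] = 0.315062, running G = 1.883951

G = 1.8840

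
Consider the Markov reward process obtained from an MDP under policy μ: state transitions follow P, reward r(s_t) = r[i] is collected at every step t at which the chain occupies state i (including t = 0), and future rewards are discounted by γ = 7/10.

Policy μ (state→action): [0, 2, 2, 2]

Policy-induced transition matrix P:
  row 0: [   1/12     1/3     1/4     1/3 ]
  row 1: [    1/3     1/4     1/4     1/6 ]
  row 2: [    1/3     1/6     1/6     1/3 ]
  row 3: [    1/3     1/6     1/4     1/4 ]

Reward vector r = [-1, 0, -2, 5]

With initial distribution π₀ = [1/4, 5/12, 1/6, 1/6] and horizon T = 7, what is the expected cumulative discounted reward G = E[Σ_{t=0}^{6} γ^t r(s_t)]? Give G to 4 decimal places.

t=0: π = [0.2500, 0.4167, 0.1667, 0.1667], E[r] = 0.2500, γ^t·E[r] = 0.250000, running G = 0.250000
t=1: π = [0.2708, 0.2431, 0.2361, 0.2500], E[r] = 0.5069, γ^t·E[r] = 0.354861, running G = 0.604861
t=2: π = [0.2656, 0.2321, 0.2303, 0.2720], E[r] = 0.6337, γ^t·E[r] = 0.310503, running G = 0.915365
t=3: π = [0.2669, 0.2303, 0.2308, 0.2720], E[r] = 0.6314, γ^t·E[r] = 0.216575, running G = 1.131940
t=4: π = [0.2666, 0.2303, 0.2308, 0.2723], E[r] = 0.6333, γ^t·E[r] = 0.152057, running G = 1.283997
t=5: π = [0.2667, 0.2303, 0.2308, 0.2723], E[r] = 0.6330, γ^t·E[r] = 0.106395, running G = 1.390391
t=6: π = [0.2667, 0.2303, 0.2308, 0.2723], E[r] = 0.6331, γ^t·E[r] = 0.074485, running G = 1.464876

G = 1.4649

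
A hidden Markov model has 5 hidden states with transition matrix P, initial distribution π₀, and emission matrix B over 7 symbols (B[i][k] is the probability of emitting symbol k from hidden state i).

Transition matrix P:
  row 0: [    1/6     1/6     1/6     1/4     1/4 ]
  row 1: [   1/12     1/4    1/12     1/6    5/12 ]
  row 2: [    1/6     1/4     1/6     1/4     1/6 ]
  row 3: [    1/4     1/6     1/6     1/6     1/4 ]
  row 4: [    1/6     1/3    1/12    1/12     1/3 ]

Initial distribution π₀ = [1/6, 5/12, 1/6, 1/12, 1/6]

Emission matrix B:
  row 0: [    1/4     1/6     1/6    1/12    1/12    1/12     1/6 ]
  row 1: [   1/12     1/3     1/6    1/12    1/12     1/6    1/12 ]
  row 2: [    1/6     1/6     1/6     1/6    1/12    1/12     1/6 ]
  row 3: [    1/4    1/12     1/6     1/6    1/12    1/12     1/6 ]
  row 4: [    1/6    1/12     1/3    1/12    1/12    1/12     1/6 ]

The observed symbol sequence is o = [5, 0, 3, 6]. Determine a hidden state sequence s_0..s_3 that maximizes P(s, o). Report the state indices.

path = [1, 4, 1, 4]

t=0: δ = [1.389e-02, 6.944e-02, 1.389e-02, 6.944e-03, 1.389e-02]  (obs o_0=5)
t=1: δ = [1.447e-03, 1.447e-03, 9.645e-04, 2.894e-03, 4.823e-03]  ψ = [1, 1, 1, 1, 1]  (obs o_1=0)
t=2: δ = [6.698e-05, 1.340e-04, 8.038e-05, 8.038e-05, 1.340e-04]  ψ = [4, 4, 3, 3, 4]  (obs o_2=3)
t=3: δ = [3.721e-06, 3.721e-06, 2.233e-06, 3.721e-06, 9.303e-06]  ψ = [4, 4, 2, 1, 1]  (obs o_3=6)
backtrack: best end state = 4; path = [1, 4, 1, 4]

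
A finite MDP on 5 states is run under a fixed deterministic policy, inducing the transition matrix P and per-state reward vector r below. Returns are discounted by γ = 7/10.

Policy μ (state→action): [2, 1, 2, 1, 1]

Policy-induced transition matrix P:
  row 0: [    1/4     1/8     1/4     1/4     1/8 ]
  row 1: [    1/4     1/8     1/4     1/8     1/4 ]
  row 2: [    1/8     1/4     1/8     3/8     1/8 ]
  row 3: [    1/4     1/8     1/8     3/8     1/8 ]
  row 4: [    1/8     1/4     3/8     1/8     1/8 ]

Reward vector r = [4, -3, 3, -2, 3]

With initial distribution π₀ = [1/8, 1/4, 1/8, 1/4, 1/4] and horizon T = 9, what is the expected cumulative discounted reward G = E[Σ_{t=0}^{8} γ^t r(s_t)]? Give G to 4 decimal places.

G = 2.3223

t=0: π = [0.1250, 0.2500, 0.1250, 0.2500, 0.2500], E[r] = 0.3750, γ^t·E[r] = 0.375000, running G = 0.375000
t=1: π = [0.2031, 0.1719, 0.2344, 0.2344, 0.1563], E[r] = 1.0000, γ^t·E[r] = 0.700000, running G = 1.075000
t=2: π = [0.2012, 0.1738, 0.2109, 0.2676, 0.1465], E[r] = 0.8203, γ^t·E[r] = 0.401953, running G = 1.476953
t=3: π = [0.2053, 0.1697, 0.2085, 0.2698, 0.1467], E[r] = 0.8384, γ^t·E[r] = 0.287564, running G = 1.764517
t=4: π = [0.2056, 0.1694, 0.2086, 0.2702, 0.1462], E[r] = 0.8380, γ^t·E[r] = 0.201207, running G = 1.965724
t=5: π = [0.2057, 0.1693, 0.2084, 0.2704, 0.1462], E[r] = 0.8376, γ^t·E[r] = 0.140774, running G = 2.106498
t=6: π = [0.2057, 0.1693, 0.2084, 0.2704, 0.1462], E[r] = 0.8377, γ^t·E[r] = 0.098550, running G = 2.205048
t=7: π = [0.2057, 0.1693, 0.2084, 0.2704, 0.1462], E[r] = 0.8376, γ^t·E[r] = 0.068984, running G = 2.274032
t=8: π = [0.2057, 0.1693, 0.2084, 0.2704, 0.1462], E[r] = 0.8376, γ^t·E[r] = 0.048289, running G = 2.322321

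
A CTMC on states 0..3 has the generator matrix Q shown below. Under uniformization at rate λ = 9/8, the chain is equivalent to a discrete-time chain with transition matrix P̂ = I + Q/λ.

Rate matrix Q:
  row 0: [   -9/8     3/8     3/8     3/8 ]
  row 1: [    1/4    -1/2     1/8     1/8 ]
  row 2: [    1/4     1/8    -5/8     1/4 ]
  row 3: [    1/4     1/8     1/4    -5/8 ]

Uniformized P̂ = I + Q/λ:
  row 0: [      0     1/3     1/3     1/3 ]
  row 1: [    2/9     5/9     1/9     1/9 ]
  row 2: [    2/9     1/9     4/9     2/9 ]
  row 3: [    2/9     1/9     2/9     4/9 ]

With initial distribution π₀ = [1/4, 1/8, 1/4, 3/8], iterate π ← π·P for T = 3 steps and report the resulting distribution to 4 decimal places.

π = [0.1811, 0.2620, 0.2778, 0.2791]

t=0: π = [0.2500, 0.1250, 0.2500, 0.3750]
t=1: π = [0.1667, 0.2222, 0.2917, 0.3194]
t=2: π = [0.1852, 0.2469, 0.2809, 0.2870]
t=3: π = [0.1811, 0.2620, 0.2778, 0.2791]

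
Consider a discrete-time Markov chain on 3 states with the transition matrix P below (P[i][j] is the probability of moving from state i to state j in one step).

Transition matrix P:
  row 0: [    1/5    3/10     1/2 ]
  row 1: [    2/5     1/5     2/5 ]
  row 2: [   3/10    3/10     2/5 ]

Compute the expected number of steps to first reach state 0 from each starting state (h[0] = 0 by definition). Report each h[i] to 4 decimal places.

h = [0.0000, 2.7778, 3.0556]

First-step conditioning: h[0] = 0; for i ≠ 0, h[i] = 1 + Σ_k P[i][k]·h[k].
  h[1] = 1 + 1/5·h[1] + 2/5·h[2]
  h[2] = 1 + 3/10·h[1] + 2/5·h[2]
Solving the 2×2 linear system over states ≠ 0 gives exactly h = [0, 25/9, 55/18] (h[0] = 0 is the target).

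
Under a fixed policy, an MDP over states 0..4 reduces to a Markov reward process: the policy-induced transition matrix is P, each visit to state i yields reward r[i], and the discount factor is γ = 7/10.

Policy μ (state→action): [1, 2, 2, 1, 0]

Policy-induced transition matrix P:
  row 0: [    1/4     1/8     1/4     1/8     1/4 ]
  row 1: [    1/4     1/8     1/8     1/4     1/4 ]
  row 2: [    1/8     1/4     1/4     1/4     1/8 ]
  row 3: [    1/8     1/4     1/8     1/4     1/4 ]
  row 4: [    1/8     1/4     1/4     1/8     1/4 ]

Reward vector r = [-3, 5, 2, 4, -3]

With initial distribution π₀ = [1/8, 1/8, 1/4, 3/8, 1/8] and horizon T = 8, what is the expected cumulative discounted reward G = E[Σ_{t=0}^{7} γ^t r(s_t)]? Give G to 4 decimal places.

G = 4.2039

t=0: π = [0.1250, 0.1250, 0.2500, 0.3750, 0.1250], E[r] = 1.8750, γ^t·E[r] = 1.875000, running G = 1.875000
t=1: π = [0.1563, 0.2188, 0.1875, 0.2188, 0.2188], E[r] = 1.2188, γ^t·E[r] = 0.853125, running G = 2.728125
t=2: π = [0.1719, 0.2031, 0.1953, 0.2031, 0.2266], E[r] = 1.0234, γ^t·E[r] = 0.501484, running G = 3.229609
t=3: π = [0.1719, 0.2031, 0.1992, 0.2002, 0.2256], E[r] = 1.0225, γ^t·E[r] = 0.350704, running G = 3.580313
t=4: π = [0.1719, 0.2031, 0.1996, 0.2003, 0.2251], E[r] = 1.0251, γ^t·E[r] = 0.246138, running G = 3.826451
t=5: π = [0.1719, 0.2031, 0.1996, 0.2004, 0.2251], E[r] = 1.0255, γ^t·E[r] = 0.172355, running G = 3.998807
t=6: π = [0.1719, 0.2031, 0.1996, 0.2004, 0.2251], E[r] = 1.0255, γ^t·E[r] = 0.120649, running G = 4.119455
t=7: π = [0.1719, 0.2031, 0.1996, 0.2004, 0.2251], E[r] = 1.0255, γ^t·E[r] = 0.084454, running G = 4.203909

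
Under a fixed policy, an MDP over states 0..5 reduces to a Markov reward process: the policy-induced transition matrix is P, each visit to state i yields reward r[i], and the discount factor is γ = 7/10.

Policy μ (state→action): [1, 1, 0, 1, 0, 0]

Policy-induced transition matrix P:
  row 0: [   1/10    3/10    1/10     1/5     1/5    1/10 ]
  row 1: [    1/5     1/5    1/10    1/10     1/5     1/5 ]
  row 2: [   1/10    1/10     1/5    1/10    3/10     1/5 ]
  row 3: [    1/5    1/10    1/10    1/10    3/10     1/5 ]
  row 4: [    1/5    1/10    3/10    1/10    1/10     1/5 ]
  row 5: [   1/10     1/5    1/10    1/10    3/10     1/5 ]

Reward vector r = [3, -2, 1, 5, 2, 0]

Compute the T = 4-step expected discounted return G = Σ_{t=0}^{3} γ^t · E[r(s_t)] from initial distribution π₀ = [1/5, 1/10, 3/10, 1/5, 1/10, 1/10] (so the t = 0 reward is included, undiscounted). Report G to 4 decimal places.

G = 3.9342

t=0: π = [0.2000, 0.1000, 0.3000, 0.2000, 0.1000, 0.1000], E[r] = 1.9000, γ^t·E[r] = 1.900000, running G = 1.900000
t=1: π = [0.1400, 0.1600, 0.1500, 0.1200, 0.2500, 0.1800], E[r] = 1.3500, γ^t·E[r] = 0.945000, running G = 2.845000
t=2: π = [0.1530, 0.1620, 0.1650, 0.1140, 0.2200, 0.1860], E[r] = 1.3100, γ^t·E[r] = 0.641900, running G = 3.486900
t=3: π = [0.1496, 0.1654, 0.1605, 0.1153, 0.2245, 0.1847], E[r] = 1.3040, γ^t·E[r] = 0.447272, running G = 3.934172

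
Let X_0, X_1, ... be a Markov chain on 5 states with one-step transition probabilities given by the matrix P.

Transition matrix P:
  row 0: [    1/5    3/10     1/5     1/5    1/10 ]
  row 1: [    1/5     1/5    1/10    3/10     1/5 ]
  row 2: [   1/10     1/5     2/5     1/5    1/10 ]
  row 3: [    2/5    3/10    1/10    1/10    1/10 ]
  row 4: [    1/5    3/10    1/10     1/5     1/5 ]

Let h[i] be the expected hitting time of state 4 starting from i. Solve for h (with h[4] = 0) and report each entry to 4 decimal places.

h = [7.9667, 7.2333, 8.0583, 7.9583, 0.0000]

First-step conditioning: h[4] = 0; for i ≠ 4, h[i] = 1 + Σ_k P[i][k]·h[k].
  h[0] = 1 + 1/5·h[0] + 3/10·h[1] + 1/5·h[2] + 1/5·h[3]
  h[1] = 1 + 1/5·h[0] + 1/5·h[1] + 1/10·h[2] + 3/10·h[3]
  h[2] = 1 + 1/10·h[0] + 1/5·h[1] + 2/5·h[2] + 1/5·h[3]
  h[3] = 1 + 2/5·h[0] + 3/10·h[1] + 1/10·h[2] + 1/10·h[3]
Solving the 4×4 linear system over states ≠ 4 gives exactly h = [239/30, 217/30, 967/120, 191/24, 0] (h[4] = 0 is the target).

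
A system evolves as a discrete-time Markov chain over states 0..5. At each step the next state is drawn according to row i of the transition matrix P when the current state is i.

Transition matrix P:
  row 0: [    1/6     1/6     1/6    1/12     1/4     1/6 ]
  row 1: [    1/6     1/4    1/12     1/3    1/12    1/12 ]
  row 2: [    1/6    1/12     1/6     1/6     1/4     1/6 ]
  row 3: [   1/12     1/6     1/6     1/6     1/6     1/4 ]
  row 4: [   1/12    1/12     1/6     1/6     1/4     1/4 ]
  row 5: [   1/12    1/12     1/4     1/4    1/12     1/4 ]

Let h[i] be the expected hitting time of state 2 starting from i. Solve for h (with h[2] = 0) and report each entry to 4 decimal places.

First-step conditioning: h[2] = 0; for i ≠ 2, h[i] = 1 + Σ_k P[i][k]·h[k].
  h[0] = 1 + 1/6·h[0] + 1/6·h[1] + 1/12·h[3] + 1/4·h[4] + 1/6·h[5]
  h[1] = 1 + 1/6·h[0] + 1/4·h[1] + 1/3·h[3] + 1/12·h[4] + 1/12·h[5]
  h[3] = 1 + 1/12·h[0] + 1/6·h[1] + 1/6·h[3] + 1/6·h[4] + 1/4·h[5]
  h[4] = 1 + 1/12·h[0] + 1/12·h[1] + 1/6·h[3] + 1/4·h[4] + 1/4·h[5]
  h[5] = 1 + 1/12·h[0] + 1/12·h[1] + 1/4·h[3] + 1/12·h[4] + 1/4·h[5]
Solving the 5×5 linear system over states ≠ 2 gives exactly h = [188856/32321, 207924/32321, 0, 187464/32321, 185604/32321, 170292/32321] (h[2] = 0 is the target).

h = [5.8431, 6.4331, 0.0000, 5.8001, 5.7425, 5.2688]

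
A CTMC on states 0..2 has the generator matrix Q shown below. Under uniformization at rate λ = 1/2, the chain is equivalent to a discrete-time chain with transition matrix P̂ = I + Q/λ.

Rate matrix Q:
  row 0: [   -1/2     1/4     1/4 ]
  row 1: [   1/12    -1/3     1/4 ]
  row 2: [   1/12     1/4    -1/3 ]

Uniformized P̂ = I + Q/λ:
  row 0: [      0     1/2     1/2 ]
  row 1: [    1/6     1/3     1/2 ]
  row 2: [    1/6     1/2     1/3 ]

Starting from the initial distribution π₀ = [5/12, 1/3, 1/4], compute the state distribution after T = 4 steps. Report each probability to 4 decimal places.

π = [0.1431, 0.4285, 0.4284]

t=0: π = [0.4167, 0.3333, 0.2500]
t=1: π = [0.0972, 0.4444, 0.4583]
t=2: π = [0.1505, 0.4259, 0.4236]
t=3: π = [0.1416, 0.4290, 0.4294]
t=4: π = [0.1431, 0.4285, 0.4284]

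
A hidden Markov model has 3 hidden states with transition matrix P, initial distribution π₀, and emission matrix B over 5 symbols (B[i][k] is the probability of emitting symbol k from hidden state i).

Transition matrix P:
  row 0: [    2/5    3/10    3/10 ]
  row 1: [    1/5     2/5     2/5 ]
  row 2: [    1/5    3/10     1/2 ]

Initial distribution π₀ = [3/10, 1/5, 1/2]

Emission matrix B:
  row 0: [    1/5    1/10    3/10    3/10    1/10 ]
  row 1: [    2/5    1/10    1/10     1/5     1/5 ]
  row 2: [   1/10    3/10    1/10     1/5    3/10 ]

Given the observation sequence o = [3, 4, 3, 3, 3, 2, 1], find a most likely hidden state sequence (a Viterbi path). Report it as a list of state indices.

t=0: δ = [9.000e-02, 4.000e-02, 1.000e-01]  (obs o_0=3)
t=1: δ = [3.600e-03, 6.000e-03, 1.500e-02]  ψ = [0, 2, 2]  (obs o_1=4)
t=2: δ = [9.000e-04, 9.000e-04, 1.500e-03]  ψ = [2, 2, 2]  (obs o_2=3)
t=3: δ = [1.080e-04, 9.000e-05, 1.500e-04]  ψ = [0, 2, 2]  (obs o_3=3)
t=4: δ = [1.296e-05, 9.000e-06, 1.500e-05]  ψ = [0, 2, 2]  (obs o_4=3)
t=5: δ = [1.555e-06, 4.500e-07, 7.500e-07]  ψ = [0, 2, 2]  (obs o_5=2)
t=6: δ = [6.221e-08, 4.666e-08, 1.400e-07]  ψ = [0, 0, 0]  (obs o_6=1)
backtrack: best end state = 2; path = [2, 2, 0, 0, 0, 0, 2]

path = [2, 2, 0, 0, 0, 0, 2]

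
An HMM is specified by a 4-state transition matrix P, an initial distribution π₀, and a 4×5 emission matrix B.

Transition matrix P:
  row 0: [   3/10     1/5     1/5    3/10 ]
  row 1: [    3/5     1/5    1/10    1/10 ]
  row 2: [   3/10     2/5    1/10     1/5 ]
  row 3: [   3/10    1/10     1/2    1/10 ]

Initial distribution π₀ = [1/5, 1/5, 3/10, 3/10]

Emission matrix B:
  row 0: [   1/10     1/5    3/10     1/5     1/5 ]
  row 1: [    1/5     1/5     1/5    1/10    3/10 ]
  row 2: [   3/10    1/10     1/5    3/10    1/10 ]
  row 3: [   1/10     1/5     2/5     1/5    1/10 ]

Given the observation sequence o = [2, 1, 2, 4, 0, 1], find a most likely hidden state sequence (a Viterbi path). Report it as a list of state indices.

t=0: δ = [6.000e-02, 4.000e-02, 6.000e-02, 1.200e-01]  (obs o_0=2)
t=1: δ = [7.200e-03, 4.800e-03, 6.000e-03, 3.600e-03]  ψ = [3, 2, 3, 0]  (obs o_1=1)
t=2: δ = [8.640e-04, 4.800e-04, 3.600e-04, 8.640e-04]  ψ = [1, 2, 3, 0]  (obs o_2=2)
t=3: δ = [5.760e-05, 5.184e-05, 4.320e-05, 2.592e-05]  ψ = [1, 0, 3, 0]  (obs o_3=4)
t=4: δ = [3.110e-06, 3.456e-06, 3.888e-06, 1.728e-06]  ψ = [1, 2, 3, 0]  (obs o_4=0)
t=5: δ = [4.147e-07, 3.110e-07, 8.640e-08, 1.866e-07]  ψ = [1, 2, 3, 0]  (obs o_5=1)
backtrack: best end state = 0; path = [3, 0, 3, 2, 1, 0]

path = [3, 0, 3, 2, 1, 0]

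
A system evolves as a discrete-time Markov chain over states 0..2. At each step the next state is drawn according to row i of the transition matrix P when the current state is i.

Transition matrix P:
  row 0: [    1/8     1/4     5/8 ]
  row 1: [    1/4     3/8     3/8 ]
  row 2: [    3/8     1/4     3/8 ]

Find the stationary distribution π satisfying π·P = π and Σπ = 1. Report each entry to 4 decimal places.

Balance equations π_j = Σ_i π_i·P[i][j]:
  π_0 = 1/8·π_0 + 1/4·π_1 + 3/8·π_2
  π_1 = 1/4·π_0 + 3/8·π_1 + 1/4·π_2
  normalize: π_0 + π_1 + π_2 = 1
Solving the linear system gives exactly π = [19/70, 2/7, 31/70].

π = [0.2714, 0.2857, 0.4429]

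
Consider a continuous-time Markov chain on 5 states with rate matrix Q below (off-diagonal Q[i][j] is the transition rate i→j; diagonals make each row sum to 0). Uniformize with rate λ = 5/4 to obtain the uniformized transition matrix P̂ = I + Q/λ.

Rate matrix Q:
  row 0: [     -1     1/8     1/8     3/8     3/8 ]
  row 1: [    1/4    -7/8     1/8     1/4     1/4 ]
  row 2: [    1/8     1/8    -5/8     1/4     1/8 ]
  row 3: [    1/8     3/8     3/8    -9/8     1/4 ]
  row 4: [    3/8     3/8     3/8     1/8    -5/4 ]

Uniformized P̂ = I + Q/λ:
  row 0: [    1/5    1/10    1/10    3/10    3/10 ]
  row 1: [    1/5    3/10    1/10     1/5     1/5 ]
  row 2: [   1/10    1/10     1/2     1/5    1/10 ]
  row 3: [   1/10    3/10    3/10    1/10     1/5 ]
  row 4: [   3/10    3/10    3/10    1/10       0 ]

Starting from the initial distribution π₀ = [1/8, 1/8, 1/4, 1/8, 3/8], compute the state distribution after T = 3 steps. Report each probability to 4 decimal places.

t=0: π = [0.1250, 0.1250, 0.2500, 0.1250, 0.3750]
t=1: π = [0.2000, 0.2250, 0.3000, 0.1625, 0.1125]
t=2: π = [0.1650, 0.2000, 0.2750, 0.1925, 0.1675]
t=3: π = [0.1700, 0.2120, 0.2820, 0.1805, 0.1555]

π = [0.1700, 0.2120, 0.2820, 0.1805, 0.1555]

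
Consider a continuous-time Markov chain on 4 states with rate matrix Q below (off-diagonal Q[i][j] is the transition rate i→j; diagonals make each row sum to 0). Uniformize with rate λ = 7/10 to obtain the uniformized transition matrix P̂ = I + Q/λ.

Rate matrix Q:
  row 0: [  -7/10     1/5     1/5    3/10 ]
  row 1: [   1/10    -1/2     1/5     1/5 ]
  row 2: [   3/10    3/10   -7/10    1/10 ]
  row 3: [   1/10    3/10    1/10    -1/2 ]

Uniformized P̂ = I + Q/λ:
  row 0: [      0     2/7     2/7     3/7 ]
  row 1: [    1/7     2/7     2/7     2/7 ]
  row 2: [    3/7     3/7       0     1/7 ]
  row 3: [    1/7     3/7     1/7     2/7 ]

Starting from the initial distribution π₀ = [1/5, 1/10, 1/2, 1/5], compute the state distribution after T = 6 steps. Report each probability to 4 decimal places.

π = [0.1719, 0.3530, 0.1915, 0.2837]

t=0: π = [0.2000, 0.1000, 0.5000, 0.2000]
t=1: π = [0.2571, 0.3857, 0.1143, 0.2429]
t=2: π = [0.1388, 0.3367, 0.2184, 0.3061]
t=3: π = [0.1854, 0.3606, 0.1796, 0.2743]
t=4: π = [0.1677, 0.3506, 0.1952, 0.2865]
t=5: π = [0.1747, 0.3545, 0.1890, 0.2818]
t=6: π = [0.1719, 0.3530, 0.1915, 0.2837]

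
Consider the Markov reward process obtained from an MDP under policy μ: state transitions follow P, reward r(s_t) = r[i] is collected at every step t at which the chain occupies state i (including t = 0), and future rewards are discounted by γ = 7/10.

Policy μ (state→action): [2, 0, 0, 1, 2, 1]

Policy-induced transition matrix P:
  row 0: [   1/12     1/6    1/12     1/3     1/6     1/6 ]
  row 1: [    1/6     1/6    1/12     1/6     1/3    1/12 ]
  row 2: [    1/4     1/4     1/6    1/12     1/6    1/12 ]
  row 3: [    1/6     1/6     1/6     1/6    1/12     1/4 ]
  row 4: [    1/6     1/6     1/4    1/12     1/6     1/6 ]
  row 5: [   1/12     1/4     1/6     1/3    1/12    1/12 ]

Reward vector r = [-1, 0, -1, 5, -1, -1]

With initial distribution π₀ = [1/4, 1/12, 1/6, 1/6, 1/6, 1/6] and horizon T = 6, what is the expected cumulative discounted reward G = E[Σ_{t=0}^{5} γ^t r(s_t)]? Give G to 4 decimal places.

t=0: π = [0.2500, 0.0833, 0.1667, 0.1667, 0.1667, 0.1667], E[r] = 0.0833, γ^t·E[r] = 0.083333, running G = 0.083333
t=1: π = [0.1458, 0.1944, 0.1528, 0.2083, 0.1528, 0.1458], E[r] = 0.4444, γ^t·E[r] = 0.311111, running G = 0.394444
t=2: π = [0.1551, 0.1916, 0.1510, 0.1898, 0.1696, 0.1429], E[r] = 0.3304, γ^t·E[r] = 0.161916, running G = 0.556360
t=3: π = [0.1544, 0.1912, 0.1519, 0.1896, 0.1709, 0.1420], E[r] = 0.3289, γ^t·E[r] = 0.112812, running G = 0.669171
t=4: π = [0.1546, 0.1912, 0.1521, 0.1892, 0.1709, 0.1420], E[r] = 0.3262, γ^t·E[r] = 0.078324, running G = 0.747496
t=5: π = [0.1546, 0.1912, 0.1521, 0.1892, 0.1709, 0.1420], E[r] = 0.3263, γ^t·E[r] = 0.054849, running G = 0.802345

G = 0.8023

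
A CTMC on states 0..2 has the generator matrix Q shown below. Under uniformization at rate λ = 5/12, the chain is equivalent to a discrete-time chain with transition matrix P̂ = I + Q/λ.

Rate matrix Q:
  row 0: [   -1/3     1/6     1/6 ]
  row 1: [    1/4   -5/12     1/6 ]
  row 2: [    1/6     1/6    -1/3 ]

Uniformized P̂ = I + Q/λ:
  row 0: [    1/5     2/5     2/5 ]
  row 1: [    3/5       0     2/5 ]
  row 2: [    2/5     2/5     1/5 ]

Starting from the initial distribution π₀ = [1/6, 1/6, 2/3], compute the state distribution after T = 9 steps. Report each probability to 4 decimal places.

π = [0.3809, 0.2857, 0.3333]

t=0: π = [0.1667, 0.1667, 0.6667]
t=1: π = [0.4000, 0.3333, 0.2667]
t=2: π = [0.3867, 0.2667, 0.3467]
t=3: π = [0.3760, 0.2933, 0.3307]
t=4: π = [0.3835, 0.2827, 0.3339]
t=5: π = [0.3798, 0.2869, 0.3332]
t=6: π = [0.3814, 0.2852, 0.3334]
t=7: π = [0.3808, 0.2859, 0.3333]
t=8: π = [0.3810, 0.2856, 0.3333]
t=9: π = [0.3809, 0.2857, 0.3333]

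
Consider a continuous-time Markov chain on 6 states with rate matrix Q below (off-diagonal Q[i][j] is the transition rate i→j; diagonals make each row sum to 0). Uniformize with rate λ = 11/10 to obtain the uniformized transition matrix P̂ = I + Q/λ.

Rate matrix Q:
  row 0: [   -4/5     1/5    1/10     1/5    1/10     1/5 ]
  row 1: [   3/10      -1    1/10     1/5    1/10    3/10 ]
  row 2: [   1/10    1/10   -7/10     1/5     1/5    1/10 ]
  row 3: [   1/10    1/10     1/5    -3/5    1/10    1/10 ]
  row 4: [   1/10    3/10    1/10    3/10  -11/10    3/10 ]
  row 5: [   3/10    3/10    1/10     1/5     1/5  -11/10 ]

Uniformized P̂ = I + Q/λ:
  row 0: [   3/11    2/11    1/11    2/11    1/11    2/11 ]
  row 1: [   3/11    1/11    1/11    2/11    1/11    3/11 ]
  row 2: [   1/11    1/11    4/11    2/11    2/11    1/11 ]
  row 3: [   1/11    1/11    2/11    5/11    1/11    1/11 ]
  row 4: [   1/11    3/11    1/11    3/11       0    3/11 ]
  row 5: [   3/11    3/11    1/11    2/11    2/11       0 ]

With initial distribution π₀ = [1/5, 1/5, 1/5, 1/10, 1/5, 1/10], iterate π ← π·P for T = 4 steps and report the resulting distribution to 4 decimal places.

π = [0.1774, 0.1528, 0.1571, 0.2627, 0.1084, 0.1415]

t=0: π = [0.2000, 0.2000, 0.2000, 0.1000, 0.2000, 0.1000]
t=1: π = [0.1818, 0.1636, 0.1545, 0.2273, 0.1000, 0.1727]
t=2: π = [0.1851, 0.1570, 0.1537, 0.2529, 0.1116, 0.1397]
t=3: π = [0.1785, 0.1534, 0.1558, 0.2609, 0.1074, 0.1439]
t=4: π = [0.1774, 0.1528, 0.1571, 0.2627, 0.1084, 0.1415]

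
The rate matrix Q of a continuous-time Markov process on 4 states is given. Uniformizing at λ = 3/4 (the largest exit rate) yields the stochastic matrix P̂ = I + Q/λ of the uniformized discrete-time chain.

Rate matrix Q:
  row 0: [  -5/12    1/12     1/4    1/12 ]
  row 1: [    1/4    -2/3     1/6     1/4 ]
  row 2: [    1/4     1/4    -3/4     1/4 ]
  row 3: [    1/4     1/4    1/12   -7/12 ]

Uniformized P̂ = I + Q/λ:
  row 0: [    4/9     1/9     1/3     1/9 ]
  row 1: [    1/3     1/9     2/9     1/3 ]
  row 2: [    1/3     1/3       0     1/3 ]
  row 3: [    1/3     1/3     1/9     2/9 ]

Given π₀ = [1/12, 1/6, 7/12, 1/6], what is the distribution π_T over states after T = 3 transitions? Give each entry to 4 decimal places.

t=0: π = [0.0833, 0.1667, 0.5833, 0.1667]
t=1: π = [0.3426, 0.2778, 0.0833, 0.2963]
t=2: π = [0.3714, 0.1955, 0.2088, 0.2243]
t=3: π = [0.3746, 0.2074, 0.1922, 0.2259]

π = [0.3746, 0.2074, 0.1922, 0.2259]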